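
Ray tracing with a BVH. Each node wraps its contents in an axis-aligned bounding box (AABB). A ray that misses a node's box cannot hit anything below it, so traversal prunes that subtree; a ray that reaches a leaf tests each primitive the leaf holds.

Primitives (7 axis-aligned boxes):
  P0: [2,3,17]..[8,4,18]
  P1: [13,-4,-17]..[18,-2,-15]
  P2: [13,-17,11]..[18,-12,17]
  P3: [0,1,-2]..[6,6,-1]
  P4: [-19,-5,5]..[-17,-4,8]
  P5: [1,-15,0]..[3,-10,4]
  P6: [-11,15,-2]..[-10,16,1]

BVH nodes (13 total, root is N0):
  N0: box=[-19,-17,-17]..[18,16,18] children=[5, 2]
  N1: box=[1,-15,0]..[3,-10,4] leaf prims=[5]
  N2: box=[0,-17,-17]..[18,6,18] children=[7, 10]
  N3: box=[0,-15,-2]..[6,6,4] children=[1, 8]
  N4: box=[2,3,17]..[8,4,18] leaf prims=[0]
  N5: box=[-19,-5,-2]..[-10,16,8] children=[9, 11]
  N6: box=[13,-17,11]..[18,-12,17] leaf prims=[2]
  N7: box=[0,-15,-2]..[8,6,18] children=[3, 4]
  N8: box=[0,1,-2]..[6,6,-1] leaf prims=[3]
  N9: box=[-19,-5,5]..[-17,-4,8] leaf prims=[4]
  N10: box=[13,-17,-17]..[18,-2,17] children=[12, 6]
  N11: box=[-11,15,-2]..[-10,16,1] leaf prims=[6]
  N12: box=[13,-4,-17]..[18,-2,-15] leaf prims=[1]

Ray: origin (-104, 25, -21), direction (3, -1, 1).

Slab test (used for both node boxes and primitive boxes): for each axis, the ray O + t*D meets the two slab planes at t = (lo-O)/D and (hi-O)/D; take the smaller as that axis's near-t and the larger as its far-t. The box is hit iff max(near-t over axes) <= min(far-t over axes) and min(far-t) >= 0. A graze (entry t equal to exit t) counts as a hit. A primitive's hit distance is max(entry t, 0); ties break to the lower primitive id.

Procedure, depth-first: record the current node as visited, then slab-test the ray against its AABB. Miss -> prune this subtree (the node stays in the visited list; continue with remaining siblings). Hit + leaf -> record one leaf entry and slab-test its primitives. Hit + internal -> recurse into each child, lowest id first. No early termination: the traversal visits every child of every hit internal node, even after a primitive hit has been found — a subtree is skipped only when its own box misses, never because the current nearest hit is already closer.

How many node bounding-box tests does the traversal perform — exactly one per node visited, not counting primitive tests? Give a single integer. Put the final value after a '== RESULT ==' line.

Walk:
N0 x:[85/3,122/3] y:[9,42] z:[4,39] -> hit [85/3,39], descend [2, 5]
  N2 x:[104/3,122/3] y:[19,42] z:[4,39] -> hit [104/3,39], descend [7, 10]
    N7 x:[104/3,112/3] y:[19,40] z:[19,39] -> hit [104/3,112/3], descend [3, 4]
      N3 x:[104/3,110/3] y:[19,40] z:[19,25] -> miss, prune
      N4 x:[106/3,112/3] y:[21,22] z:[38,39] -> miss, prune
    N10 x:[39,122/3] y:[27,42] z:[4,38] -> miss, prune
  N5 x:[85/3,94/3] y:[9,30] z:[19,29] -> hit [85/3,29], descend [9, 11]
    N9 x:[85/3,29] y:[29,30] z:[26,29] -> hit [29,29] leaf, test {P4@t=29}
    N11 x:[31,94/3] y:[9,10] z:[19,22] -> miss, prune

Visited [0, 2, 7, 3, 4, 10, 5, 9, 11]. Tests: 9 box, 1 leaf. Nearest: P4.

== RESULT ==
9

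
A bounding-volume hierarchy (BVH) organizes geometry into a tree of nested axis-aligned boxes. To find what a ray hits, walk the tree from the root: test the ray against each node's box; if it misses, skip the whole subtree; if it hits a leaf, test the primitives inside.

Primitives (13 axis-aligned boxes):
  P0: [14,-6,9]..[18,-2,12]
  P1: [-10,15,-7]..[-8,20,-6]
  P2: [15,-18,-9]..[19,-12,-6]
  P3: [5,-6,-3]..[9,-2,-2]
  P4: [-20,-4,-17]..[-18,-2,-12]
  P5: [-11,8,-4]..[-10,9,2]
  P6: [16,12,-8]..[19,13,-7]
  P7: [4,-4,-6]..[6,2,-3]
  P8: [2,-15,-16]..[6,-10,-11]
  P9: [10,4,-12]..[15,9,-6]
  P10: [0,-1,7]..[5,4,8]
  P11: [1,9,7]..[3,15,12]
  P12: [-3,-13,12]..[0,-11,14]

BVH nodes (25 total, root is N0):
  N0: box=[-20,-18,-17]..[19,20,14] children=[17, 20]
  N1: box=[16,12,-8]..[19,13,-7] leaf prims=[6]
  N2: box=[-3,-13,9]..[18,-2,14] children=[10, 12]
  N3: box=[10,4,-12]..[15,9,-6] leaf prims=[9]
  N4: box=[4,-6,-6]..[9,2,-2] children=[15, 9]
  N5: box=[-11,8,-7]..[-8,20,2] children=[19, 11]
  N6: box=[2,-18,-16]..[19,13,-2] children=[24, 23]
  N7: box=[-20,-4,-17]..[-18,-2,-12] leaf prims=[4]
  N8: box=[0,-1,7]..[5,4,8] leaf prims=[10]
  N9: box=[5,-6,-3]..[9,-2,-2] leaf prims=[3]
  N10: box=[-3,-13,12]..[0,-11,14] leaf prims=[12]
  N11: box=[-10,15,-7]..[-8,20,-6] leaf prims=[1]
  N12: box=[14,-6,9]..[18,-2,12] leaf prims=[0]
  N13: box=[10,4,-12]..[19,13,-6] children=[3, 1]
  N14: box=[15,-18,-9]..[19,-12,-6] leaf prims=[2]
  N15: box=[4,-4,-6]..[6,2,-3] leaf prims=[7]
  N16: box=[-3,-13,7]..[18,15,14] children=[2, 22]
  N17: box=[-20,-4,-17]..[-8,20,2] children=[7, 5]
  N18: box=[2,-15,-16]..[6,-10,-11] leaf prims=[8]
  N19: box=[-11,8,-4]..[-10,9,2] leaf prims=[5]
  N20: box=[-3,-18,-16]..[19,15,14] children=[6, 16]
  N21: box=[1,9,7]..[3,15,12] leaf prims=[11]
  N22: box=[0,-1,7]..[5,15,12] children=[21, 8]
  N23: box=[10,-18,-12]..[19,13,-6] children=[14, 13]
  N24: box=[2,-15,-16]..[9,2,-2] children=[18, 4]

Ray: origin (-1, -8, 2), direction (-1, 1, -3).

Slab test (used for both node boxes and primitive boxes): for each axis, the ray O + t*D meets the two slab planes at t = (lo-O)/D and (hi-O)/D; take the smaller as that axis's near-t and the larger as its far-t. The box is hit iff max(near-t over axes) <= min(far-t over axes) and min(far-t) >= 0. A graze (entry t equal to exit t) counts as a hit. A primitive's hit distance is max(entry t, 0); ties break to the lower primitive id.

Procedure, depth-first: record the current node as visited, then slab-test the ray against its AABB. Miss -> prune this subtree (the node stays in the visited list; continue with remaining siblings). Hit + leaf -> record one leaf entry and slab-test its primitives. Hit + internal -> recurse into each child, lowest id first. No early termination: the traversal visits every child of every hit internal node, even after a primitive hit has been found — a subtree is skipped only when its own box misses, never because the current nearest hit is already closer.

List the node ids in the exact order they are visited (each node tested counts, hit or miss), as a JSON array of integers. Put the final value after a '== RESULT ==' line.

Walk:
N0 x:[-20,19] y:[-10,28] z:[-4,19/3] -> hit [-4,19/3], descend [17, 20]
  N17 x:[7,19] y:[4,28] z:[0,19/3] -> miss, prune
  N20 x:[-20,2] y:[-10,23] z:[-4,6] -> hit [-4,2], descend [6, 16]
    N6 x:[-20,-3] y:[-10,21] z:[4/3,6] -> miss, prune
    N16 x:[-19,2] y:[-5,23] z:[-4,-5/3] -> miss, prune

order=[0, 17, 20, 6, 16]  |boxes|=5  |leaves|=0  hit=miss

== RESULT ==
[0, 17, 20, 6, 16]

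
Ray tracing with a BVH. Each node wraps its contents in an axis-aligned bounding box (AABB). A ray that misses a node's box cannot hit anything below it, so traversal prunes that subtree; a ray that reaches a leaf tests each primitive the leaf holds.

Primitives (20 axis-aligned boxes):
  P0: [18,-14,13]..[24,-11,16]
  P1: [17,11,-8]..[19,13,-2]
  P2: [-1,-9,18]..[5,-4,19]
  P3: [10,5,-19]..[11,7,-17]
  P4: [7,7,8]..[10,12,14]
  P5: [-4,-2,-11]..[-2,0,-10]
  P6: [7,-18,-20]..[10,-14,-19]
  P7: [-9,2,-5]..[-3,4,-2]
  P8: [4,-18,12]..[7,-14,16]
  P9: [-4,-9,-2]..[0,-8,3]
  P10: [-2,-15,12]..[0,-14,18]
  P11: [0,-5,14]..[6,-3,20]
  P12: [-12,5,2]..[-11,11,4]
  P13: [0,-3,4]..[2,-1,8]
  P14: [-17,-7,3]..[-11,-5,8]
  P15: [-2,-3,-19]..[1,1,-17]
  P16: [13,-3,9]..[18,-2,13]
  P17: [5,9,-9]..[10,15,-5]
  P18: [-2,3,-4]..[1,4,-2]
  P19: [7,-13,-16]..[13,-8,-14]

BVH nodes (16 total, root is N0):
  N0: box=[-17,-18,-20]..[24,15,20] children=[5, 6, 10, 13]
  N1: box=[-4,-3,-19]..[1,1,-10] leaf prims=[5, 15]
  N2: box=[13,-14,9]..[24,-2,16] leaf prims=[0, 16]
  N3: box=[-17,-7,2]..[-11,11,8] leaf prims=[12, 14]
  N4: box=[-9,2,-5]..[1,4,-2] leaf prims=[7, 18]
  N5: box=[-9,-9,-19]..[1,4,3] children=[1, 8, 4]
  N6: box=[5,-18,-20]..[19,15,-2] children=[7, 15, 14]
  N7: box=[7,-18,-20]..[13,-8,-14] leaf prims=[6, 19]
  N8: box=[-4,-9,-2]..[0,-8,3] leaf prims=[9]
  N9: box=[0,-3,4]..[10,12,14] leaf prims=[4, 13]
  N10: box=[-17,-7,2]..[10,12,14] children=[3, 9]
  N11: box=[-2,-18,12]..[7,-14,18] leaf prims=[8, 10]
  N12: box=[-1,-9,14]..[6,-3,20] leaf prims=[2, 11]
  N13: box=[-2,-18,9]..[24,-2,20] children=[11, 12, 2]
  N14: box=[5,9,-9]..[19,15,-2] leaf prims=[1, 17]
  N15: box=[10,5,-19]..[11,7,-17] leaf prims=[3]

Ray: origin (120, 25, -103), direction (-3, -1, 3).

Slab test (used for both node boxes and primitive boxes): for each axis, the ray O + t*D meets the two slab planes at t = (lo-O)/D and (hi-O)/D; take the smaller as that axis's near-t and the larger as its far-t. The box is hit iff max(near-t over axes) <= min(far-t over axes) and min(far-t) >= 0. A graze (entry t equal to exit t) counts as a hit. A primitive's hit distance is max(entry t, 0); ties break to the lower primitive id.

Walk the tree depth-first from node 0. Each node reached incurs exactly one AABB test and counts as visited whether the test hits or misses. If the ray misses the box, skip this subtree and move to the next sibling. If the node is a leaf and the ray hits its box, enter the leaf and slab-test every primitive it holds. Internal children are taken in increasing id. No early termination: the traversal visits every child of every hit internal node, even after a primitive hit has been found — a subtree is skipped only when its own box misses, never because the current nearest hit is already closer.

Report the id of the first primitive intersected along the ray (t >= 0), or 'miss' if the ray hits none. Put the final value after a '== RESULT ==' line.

Trace the traversal:
N0 x:[32,137/3] y:[10,43] z:[83/3,41] -> hit [32,41], descend [5, 6, 10, 13]
  N5 x:[119/3,43] y:[21,34] z:[28,106/3] -> miss, prune
  N6 x:[101/3,115/3] y:[10,43] z:[83/3,101/3] -> hit [101/3,101/3], descend [7, 14, 15]
    N7 x:[107/3,113/3] y:[33,43] z:[83/3,89/3] -> miss, prune
    N14 x:[101/3,115/3] y:[10,16] z:[94/3,101/3] -> miss, prune
    N15 x:[109/3,110/3] y:[18,20] z:[28,86/3] -> miss, prune
  N10 x:[110/3,137/3] y:[13,32] z:[35,39] -> miss, prune
  N13 x:[32,122/3] y:[27,43] z:[112/3,41] -> hit [112/3,122/3], descend [2, 11, 12]
    N2 x:[32,107/3] y:[27,39] z:[112/3,119/3] -> miss, prune
    N11 x:[113/3,122/3] y:[39,43] z:[115/3,121/3] -> hit [39,121/3] leaf, test {P8(miss), P10@t=40}
    N12 x:[38,121/3] y:[28,34] z:[39,41] -> miss, prune

Summary -> nodes [0, 5, 6, 7, 14, 15, 10, 13, 2, 11, 12]; box-tests=11; leaf-entries=1; first=P10

== RESULT ==
10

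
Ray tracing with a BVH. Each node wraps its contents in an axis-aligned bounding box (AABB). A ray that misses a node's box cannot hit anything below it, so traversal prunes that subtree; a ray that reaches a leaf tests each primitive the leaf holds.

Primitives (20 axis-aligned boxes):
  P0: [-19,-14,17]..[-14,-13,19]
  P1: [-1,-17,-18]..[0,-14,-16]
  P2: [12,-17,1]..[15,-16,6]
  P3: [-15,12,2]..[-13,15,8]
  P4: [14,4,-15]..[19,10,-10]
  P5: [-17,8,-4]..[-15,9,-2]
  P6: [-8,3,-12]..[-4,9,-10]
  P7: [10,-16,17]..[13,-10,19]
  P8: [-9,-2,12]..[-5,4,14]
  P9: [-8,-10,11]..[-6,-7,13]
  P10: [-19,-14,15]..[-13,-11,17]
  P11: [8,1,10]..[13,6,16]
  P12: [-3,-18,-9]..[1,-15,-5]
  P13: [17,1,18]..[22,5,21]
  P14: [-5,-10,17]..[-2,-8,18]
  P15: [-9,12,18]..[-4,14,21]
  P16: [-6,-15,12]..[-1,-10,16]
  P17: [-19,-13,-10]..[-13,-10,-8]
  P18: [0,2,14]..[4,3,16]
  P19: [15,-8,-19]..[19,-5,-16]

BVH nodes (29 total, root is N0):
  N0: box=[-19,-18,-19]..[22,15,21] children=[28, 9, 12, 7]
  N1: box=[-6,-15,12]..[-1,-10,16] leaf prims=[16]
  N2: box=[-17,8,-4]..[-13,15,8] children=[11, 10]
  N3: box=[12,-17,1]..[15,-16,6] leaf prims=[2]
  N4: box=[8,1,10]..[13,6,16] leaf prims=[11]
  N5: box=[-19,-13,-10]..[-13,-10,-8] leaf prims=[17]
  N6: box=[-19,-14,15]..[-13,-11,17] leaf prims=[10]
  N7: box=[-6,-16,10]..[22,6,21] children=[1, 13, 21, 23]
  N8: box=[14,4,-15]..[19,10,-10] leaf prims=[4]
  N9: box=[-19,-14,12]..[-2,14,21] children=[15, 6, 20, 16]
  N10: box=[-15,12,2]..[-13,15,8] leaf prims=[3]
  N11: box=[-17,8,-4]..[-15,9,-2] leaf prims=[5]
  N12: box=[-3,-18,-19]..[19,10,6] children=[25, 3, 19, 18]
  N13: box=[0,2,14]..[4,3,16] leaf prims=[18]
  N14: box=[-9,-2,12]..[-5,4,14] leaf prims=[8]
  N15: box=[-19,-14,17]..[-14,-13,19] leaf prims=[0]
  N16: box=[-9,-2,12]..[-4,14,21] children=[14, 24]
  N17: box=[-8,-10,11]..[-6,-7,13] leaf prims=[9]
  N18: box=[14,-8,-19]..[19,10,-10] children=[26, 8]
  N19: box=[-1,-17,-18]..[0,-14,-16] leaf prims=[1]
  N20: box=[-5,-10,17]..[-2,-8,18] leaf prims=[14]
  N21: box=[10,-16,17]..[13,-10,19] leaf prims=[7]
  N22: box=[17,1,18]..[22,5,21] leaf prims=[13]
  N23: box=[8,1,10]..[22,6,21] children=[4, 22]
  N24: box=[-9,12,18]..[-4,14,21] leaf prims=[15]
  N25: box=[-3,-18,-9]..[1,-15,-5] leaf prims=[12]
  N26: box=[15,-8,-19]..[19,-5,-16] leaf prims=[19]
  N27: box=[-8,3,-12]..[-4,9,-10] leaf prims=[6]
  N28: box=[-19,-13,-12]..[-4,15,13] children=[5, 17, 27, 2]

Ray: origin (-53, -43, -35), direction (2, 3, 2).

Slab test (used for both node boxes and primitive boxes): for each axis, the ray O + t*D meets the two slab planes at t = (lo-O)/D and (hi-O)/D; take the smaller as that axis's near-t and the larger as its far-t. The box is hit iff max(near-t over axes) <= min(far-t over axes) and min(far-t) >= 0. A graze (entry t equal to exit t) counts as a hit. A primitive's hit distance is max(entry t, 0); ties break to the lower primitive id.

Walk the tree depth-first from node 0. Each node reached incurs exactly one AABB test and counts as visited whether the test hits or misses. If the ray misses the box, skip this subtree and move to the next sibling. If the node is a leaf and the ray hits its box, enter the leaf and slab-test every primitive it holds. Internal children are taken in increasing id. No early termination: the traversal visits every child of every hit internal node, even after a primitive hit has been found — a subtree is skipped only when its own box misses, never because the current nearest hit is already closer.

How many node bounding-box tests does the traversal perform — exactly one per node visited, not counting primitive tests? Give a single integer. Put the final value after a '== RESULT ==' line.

Trace the traversal:
N0 x:[17,75/2] y:[25/3,58/3] z:[8,28] -> hit [17,58/3], descend [7, 9, 12, 28]
  N7 x:[47/2,75/2] y:[9,49/3] z:[45/2,28] -> miss, prune
  N9 x:[17,51/2] y:[29/3,19] z:[47/2,28] -> miss, prune
  N12 x:[25,36] y:[25/3,53/3] z:[8,41/2] -> miss, prune
  N28 x:[17,49/2] y:[10,58/3] z:[23/2,24] -> hit [17,58/3], descend [2, 5, 17, 27]
    N2 x:[18,20] y:[17,58/3] z:[31/2,43/2] -> hit [18,58/3], descend [10, 11]
      N10 x:[19,20] y:[55/3,58/3] z:[37/2,43/2] -> hit [19,58/3] leaf, test {P3@t=19}
      N11 x:[18,19] y:[17,52/3] z:[31/2,33/2] -> miss, prune
    N5 x:[17,20] y:[10,11] z:[25/2,27/2] -> miss, prune
    N17 x:[45/2,47/2] y:[11,12] z:[23,24] -> miss, prune
    N27 x:[45/2,49/2] y:[46/3,52/3] z:[23/2,25/2] -> miss, prune

Summary -> nodes [0, 7, 9, 12, 28, 2, 10, 11, 5, 17, 27]; box-tests=11; leaf-entries=1; first=P3

== RESULT ==
11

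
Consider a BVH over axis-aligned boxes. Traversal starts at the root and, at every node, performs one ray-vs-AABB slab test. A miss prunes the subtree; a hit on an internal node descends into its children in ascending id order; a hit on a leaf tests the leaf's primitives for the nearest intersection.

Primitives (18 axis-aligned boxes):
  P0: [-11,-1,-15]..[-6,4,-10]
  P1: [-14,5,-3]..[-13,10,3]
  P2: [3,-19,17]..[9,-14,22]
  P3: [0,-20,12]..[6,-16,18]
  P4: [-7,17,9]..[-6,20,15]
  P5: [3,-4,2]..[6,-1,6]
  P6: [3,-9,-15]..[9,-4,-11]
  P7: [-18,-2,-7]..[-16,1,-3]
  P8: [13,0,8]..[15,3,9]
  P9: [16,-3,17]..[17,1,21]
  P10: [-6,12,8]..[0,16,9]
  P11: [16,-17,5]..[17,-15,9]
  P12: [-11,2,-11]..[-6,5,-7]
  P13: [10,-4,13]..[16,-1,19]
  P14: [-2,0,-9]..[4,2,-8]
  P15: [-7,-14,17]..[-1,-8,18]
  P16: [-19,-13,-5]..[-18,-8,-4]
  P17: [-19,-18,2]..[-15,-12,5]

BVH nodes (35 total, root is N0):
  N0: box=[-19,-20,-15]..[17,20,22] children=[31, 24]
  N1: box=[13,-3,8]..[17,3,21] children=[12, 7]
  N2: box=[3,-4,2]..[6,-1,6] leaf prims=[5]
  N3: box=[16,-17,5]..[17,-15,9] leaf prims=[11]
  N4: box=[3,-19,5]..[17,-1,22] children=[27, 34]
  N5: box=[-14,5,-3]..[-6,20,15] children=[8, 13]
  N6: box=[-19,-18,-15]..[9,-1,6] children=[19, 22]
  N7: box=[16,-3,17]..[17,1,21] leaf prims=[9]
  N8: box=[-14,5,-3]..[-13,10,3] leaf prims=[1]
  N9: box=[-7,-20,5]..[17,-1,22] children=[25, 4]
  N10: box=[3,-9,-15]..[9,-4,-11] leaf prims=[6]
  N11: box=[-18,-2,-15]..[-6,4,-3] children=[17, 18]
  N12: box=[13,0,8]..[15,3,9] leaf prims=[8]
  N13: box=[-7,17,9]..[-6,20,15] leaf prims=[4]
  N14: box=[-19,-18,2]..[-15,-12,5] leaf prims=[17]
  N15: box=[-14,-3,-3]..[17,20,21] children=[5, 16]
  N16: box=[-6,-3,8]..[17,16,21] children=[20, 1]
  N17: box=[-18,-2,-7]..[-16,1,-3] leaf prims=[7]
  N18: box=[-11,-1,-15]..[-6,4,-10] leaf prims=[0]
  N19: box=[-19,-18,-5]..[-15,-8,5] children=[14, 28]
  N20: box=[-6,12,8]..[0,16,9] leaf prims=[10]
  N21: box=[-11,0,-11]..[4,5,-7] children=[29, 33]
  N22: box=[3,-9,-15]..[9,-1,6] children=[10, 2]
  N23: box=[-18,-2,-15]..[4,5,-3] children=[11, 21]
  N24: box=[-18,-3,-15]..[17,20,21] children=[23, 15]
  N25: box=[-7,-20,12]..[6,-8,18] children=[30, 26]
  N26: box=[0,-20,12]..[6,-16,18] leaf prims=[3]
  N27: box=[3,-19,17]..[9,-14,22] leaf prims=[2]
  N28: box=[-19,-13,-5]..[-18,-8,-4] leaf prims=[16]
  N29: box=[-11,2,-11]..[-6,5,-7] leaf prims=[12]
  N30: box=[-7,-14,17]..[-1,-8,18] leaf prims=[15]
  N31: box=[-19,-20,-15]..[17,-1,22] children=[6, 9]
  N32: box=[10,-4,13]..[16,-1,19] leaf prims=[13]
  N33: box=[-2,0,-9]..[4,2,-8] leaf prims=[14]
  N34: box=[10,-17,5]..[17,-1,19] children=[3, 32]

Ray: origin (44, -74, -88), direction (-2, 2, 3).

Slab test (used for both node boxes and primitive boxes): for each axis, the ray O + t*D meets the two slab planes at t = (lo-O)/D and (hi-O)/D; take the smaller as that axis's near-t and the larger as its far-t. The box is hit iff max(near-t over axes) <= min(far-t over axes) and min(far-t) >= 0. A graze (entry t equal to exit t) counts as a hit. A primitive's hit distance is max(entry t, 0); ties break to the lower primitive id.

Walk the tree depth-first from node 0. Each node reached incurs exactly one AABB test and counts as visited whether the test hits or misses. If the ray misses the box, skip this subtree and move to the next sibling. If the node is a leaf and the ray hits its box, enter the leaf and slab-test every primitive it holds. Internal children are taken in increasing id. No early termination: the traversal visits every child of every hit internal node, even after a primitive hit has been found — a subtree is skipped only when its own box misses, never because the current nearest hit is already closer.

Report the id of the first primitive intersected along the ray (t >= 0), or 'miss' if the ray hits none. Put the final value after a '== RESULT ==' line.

Trace the traversal:
N0 x:[27/2,63/2] y:[27,47] z:[73/3,110/3] -> hit [27,63/2], descend [24, 31]
  N24 x:[27/2,31] y:[71/2,47] z:[73/3,109/3] -> miss, prune
  N31 x:[27/2,63/2] y:[27,73/2] z:[73/3,110/3] -> hit [27,63/2], descend [6, 9]
    N6 x:[35/2,63/2] y:[28,73/2] z:[73/3,94/3] -> hit [28,94/3], descend [19, 22]
      N19 x:[59/2,63/2] y:[28,33] z:[83/3,31] -> hit [59/2,31], descend [14, 28]
        N14 x:[59/2,63/2] y:[28,31] z:[30,31] -> hit [30,31] leaf, test {P17@t=30}
        N28 x:[31,63/2] y:[61/2,33] z:[83/3,28] -> miss, prune
      N22 x:[35/2,41/2] y:[65/2,73/2] z:[73/3,94/3] -> miss, prune
    N9 x:[27/2,51/2] y:[27,73/2] z:[31,110/3] -> miss, prune

Summary -> nodes [0, 24, 31, 6, 19, 14, 28, 22, 9]; box-tests=9; leaf-entries=1; first=P17

== RESULT ==
17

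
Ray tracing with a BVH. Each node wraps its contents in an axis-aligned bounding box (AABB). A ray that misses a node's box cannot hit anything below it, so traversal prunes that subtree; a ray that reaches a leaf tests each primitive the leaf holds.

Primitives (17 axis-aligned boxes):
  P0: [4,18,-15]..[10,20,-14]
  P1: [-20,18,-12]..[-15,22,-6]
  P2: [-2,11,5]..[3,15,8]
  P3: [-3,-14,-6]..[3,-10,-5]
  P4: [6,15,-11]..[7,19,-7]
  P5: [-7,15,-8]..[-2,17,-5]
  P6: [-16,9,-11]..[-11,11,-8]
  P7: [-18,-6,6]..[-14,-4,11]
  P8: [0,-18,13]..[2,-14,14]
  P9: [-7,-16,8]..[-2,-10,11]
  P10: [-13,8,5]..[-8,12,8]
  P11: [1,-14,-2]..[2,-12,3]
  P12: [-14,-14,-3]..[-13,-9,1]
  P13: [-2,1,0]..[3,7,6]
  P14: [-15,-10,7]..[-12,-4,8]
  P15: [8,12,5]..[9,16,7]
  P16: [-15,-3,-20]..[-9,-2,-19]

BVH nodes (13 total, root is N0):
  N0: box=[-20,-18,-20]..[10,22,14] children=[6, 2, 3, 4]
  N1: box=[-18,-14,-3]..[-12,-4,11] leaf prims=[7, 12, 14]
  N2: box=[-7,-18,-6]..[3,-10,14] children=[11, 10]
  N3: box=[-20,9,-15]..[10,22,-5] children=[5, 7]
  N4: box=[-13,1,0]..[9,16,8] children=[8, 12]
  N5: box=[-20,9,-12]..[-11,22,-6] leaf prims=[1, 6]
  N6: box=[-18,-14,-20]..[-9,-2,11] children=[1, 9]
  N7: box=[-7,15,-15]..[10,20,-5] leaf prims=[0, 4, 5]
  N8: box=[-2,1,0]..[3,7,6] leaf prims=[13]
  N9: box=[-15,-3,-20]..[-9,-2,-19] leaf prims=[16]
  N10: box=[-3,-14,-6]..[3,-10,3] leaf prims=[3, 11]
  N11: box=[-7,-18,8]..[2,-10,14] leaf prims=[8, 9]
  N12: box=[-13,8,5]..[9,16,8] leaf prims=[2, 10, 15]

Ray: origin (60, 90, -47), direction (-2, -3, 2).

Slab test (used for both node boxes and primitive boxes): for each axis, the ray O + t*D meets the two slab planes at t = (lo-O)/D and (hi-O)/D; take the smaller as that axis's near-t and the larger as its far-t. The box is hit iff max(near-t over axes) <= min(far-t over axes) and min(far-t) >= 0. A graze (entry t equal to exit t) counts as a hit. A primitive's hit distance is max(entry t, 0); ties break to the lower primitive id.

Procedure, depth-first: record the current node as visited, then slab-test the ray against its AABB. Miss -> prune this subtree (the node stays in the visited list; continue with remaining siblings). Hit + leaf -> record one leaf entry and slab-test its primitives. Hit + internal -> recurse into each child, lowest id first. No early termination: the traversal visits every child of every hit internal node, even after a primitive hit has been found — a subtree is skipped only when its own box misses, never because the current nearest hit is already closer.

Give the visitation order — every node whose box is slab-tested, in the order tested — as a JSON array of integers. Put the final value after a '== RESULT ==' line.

Traverse from the root:
N0 x:[25,40] y:[68/3,36] z:[27/2,61/2] -> hit [25,61/2], descend [2, 3, 4, 6]
  N2 x:[57/2,67/2] y:[100/3,36] z:[41/2,61/2] -> miss, prune
  N3 x:[25,40] y:[68/3,27] z:[16,21] -> miss, prune
  N4 x:[51/2,73/2] y:[74/3,89/3] z:[47/2,55/2] -> hit [51/2,55/2], descend [8, 12]
    N8 x:[57/2,31] y:[83/3,89/3] z:[47/2,53/2] -> miss, prune
    N12 x:[51/2,73/2] y:[74/3,82/3] z:[26,55/2] -> hit [26,82/3] leaf, test {P2(miss), P10(miss), P15@t=26}
  N6 x:[69/2,39] y:[92/3,104/3] z:[27/2,29] -> miss, prune

Summary -> nodes [0, 2, 3, 4, 8, 12, 6]; box-tests=7; leaf-entries=1; first=P15

== RESULT ==
[0, 2, 3, 4, 8, 12, 6]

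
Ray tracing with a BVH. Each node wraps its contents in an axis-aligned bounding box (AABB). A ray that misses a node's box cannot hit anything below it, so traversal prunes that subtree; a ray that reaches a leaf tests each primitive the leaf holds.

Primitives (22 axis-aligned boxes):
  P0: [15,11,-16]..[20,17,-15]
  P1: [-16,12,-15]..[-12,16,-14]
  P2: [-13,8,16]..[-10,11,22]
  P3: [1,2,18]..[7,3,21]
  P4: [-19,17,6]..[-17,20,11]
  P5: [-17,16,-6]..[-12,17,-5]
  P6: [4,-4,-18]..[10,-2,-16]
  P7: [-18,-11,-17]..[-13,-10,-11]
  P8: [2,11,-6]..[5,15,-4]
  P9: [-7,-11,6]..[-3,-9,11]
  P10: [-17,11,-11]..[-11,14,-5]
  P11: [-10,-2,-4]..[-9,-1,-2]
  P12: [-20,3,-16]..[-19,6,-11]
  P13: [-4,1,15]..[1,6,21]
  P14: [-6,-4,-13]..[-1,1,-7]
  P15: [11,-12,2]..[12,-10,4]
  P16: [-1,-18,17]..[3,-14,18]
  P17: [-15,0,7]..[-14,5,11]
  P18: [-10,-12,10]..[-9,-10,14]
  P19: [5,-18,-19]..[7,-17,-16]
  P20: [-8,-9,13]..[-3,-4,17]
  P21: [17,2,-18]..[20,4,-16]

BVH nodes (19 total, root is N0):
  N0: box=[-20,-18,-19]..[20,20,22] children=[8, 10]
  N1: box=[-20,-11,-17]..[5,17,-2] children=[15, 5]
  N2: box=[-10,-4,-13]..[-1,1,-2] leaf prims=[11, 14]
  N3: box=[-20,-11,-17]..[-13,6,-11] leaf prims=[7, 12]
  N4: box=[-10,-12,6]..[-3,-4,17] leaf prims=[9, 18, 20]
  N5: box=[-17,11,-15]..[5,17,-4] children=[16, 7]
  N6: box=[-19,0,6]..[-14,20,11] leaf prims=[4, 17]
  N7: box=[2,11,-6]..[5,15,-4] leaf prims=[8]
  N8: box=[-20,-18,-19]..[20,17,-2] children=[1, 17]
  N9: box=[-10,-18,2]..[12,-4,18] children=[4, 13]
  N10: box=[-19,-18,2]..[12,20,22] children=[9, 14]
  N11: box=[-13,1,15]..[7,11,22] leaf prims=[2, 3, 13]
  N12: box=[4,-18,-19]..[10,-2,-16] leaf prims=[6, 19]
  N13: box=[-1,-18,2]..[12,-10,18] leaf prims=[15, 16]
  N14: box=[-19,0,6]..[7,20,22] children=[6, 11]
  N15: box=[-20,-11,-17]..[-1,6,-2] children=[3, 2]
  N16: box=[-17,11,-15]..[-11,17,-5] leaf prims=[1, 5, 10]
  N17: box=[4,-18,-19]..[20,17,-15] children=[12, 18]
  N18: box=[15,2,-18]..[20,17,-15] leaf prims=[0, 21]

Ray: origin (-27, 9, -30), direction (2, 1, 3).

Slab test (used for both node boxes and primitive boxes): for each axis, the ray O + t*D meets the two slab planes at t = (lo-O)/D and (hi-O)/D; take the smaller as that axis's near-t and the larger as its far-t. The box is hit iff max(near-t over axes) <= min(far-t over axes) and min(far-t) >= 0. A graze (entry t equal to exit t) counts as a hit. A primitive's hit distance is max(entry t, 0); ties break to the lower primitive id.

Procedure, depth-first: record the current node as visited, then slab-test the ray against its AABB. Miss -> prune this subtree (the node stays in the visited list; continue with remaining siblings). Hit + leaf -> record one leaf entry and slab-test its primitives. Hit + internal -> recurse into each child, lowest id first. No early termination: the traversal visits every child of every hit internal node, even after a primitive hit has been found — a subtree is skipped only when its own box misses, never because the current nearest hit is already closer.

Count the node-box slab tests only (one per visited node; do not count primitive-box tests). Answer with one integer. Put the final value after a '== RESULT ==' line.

Traverse from the root:
N0 x:[7/2,47/2] y:[-27,11] z:[11/3,52/3] -> hit [11/3,11], descend [8, 10]
  N8 x:[7/2,47/2] y:[-27,8] z:[11/3,28/3] -> hit [11/3,8], descend [1, 17]
    N1 x:[7/2,16] y:[-20,8] z:[13/3,28/3] -> hit [13/3,8], descend [5, 15]
      N5 x:[5,16] y:[2,8] z:[5,26/3] -> hit [5,8], descend [7, 16]
        N7 x:[29/2,16] y:[2,6] z:[8,26/3] -> miss, prune
        N16 x:[5,8] y:[2,8] z:[5,25/3] -> hit [5,8] leaf, test {P1(miss), P5(miss), P10(miss)}
      N15 x:[7/2,13] y:[-20,-3] z:[13/3,28/3] -> miss, prune
    N17 x:[31/2,47/2] y:[-27,8] z:[11/3,5] -> miss, prune
  N10 x:[4,39/2] y:[-27,11] z:[32/3,52/3] -> hit [32/3,11], descend [9, 14]
    N9 x:[17/2,39/2] y:[-27,-13] z:[32/3,16] -> miss, prune
    N14 x:[4,17] y:[-9,11] z:[12,52/3] -> miss, prune

Visited [0, 8, 1, 5, 7, 16, 15, 17, 10, 9, 14]. Tests: 11 box, 1 leaf. Nearest: miss.

== RESULT ==
11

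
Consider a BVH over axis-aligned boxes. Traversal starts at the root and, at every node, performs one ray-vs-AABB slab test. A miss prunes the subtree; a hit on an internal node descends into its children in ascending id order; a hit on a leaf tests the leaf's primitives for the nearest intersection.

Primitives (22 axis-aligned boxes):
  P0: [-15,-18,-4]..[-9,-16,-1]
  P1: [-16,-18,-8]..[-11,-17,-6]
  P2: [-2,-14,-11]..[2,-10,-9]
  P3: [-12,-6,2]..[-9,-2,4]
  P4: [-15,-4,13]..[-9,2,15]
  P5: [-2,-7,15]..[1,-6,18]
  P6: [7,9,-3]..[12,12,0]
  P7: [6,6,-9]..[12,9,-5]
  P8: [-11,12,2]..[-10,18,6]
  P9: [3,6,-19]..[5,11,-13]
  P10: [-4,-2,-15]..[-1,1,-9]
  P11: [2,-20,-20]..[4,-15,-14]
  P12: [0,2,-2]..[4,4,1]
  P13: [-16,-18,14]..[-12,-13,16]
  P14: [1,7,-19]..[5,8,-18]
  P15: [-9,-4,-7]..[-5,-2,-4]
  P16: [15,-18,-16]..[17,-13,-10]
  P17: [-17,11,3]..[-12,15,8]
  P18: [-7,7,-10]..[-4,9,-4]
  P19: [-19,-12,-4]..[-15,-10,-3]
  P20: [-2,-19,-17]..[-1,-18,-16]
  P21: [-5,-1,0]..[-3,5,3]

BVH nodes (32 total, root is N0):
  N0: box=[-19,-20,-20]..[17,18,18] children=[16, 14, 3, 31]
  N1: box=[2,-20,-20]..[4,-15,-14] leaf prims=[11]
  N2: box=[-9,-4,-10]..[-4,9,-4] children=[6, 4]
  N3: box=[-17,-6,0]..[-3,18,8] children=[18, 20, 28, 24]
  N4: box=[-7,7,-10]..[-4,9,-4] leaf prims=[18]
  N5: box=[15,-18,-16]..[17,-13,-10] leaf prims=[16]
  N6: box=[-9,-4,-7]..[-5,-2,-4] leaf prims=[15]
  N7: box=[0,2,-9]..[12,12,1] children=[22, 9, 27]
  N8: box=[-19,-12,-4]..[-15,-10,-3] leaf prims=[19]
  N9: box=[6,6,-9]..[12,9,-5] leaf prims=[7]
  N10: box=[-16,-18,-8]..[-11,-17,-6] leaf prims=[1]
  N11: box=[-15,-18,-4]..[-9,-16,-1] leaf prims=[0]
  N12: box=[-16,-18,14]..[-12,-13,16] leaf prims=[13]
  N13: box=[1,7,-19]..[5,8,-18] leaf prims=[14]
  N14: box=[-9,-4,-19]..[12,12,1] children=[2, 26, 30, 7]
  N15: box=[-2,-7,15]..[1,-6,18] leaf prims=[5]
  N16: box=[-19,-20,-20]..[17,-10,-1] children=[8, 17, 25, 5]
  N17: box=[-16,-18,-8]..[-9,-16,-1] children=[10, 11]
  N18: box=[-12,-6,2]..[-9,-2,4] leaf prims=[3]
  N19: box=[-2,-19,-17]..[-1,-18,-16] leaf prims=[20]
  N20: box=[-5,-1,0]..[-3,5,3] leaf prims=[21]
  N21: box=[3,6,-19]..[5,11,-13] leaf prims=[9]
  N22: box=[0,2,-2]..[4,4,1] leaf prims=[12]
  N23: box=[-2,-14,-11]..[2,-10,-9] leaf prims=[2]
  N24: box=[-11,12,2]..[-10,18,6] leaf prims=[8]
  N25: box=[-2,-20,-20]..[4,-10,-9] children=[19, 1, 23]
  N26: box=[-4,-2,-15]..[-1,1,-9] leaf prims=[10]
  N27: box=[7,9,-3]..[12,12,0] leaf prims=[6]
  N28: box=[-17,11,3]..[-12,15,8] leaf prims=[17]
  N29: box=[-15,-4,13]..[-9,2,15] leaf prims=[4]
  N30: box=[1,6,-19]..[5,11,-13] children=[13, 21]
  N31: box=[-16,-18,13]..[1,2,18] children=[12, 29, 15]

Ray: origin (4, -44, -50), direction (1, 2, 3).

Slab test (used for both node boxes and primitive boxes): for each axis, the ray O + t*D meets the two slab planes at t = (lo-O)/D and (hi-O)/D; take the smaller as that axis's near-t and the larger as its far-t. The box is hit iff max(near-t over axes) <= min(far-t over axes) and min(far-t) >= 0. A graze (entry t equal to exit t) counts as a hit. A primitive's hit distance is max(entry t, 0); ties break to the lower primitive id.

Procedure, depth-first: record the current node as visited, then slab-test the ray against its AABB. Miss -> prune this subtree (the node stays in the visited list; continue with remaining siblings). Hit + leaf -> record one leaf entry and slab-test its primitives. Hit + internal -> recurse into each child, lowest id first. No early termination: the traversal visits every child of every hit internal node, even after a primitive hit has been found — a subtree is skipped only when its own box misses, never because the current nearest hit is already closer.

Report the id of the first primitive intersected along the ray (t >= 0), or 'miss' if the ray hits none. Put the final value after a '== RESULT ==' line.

Trace the traversal:
N0 x:[-23,13] y:[12,31] z:[10,68/3] -> hit [12,13], descend [3, 14, 16, 31]
  N3 x:[-21,-7] y:[19,31] z:[50/3,58/3] -> miss, prune
  N14 x:[-13,8] y:[20,28] z:[31/3,17] -> miss, prune
  N16 x:[-23,13] y:[12,17] z:[10,49/3] -> hit [12,13], descend [5, 8, 17, 25]
    N5 x:[11,13] y:[13,31/2] z:[34/3,40/3] -> hit [13,13] leaf, test {P16@t=13}
    N8 x:[-23,-19] y:[16,17] z:[46/3,47/3] -> miss, prune
    N17 x:[-20,-13] y:[13,14] z:[14,49/3] -> miss, prune
    N25 x:[-6,0] y:[12,17] z:[10,41/3] -> miss, prune
  N31 x:[-20,-3] y:[13,23] z:[21,68/3] -> miss, prune

Visited [0, 3, 14, 16, 5, 8, 17, 25, 31]. Tests: 9 box, 1 leaf. Nearest: P16.

== RESULT ==
16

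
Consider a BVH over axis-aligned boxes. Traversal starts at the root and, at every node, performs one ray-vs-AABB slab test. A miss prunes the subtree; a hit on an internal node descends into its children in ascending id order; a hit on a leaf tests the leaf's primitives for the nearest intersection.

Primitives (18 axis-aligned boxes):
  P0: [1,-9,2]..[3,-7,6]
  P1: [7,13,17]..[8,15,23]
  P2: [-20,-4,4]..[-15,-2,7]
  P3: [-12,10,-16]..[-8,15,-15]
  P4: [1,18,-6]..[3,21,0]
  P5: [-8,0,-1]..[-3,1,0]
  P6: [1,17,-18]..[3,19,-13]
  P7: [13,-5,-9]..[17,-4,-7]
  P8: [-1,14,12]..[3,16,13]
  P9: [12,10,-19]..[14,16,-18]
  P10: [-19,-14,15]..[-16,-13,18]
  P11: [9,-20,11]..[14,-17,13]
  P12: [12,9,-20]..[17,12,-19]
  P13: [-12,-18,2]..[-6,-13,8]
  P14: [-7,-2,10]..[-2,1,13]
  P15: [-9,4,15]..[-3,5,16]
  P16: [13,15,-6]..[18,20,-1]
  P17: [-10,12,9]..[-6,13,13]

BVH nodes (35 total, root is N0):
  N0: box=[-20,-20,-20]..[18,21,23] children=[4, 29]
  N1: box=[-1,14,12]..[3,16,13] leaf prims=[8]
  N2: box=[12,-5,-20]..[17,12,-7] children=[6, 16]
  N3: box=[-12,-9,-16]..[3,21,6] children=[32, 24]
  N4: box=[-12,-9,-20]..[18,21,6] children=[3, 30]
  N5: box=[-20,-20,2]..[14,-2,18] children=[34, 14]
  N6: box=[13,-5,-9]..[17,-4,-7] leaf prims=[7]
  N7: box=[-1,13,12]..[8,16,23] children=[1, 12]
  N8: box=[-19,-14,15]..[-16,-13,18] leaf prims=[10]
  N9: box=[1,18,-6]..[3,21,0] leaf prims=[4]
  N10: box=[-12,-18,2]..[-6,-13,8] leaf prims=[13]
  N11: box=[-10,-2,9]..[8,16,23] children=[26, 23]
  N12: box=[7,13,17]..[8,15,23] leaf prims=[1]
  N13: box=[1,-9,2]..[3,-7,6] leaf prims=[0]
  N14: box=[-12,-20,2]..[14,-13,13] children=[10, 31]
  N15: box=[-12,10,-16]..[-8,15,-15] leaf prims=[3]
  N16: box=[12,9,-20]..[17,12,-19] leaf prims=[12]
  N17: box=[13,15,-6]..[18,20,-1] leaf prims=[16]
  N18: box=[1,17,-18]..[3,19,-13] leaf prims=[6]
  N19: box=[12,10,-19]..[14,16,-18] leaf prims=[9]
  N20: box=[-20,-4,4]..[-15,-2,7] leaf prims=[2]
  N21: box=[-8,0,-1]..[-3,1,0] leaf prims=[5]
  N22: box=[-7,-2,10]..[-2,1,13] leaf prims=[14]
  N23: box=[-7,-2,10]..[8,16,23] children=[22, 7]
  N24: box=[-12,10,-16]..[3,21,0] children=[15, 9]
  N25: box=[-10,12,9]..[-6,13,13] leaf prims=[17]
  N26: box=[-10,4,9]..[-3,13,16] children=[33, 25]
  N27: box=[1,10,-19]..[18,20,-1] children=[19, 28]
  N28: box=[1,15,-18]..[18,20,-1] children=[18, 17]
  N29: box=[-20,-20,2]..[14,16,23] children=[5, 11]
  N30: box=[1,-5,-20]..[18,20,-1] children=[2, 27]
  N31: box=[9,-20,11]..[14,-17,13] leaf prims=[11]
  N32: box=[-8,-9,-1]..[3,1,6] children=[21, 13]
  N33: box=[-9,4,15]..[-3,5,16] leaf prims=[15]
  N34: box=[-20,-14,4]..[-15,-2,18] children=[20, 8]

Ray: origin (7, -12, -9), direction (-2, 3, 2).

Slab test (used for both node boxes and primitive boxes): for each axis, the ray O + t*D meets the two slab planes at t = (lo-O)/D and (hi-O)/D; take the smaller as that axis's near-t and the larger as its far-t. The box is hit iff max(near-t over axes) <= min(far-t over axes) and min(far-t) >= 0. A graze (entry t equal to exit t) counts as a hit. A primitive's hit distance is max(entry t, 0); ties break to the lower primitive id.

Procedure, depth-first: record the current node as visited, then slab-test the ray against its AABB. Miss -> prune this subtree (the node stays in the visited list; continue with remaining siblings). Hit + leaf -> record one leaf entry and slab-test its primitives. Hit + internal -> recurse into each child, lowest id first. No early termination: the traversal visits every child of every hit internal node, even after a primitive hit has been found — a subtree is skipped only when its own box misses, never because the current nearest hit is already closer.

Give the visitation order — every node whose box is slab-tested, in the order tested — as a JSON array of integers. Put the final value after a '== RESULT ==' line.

Traverse from the root:
N0 x:[-11/2,27/2] y:[-8/3,11] z:[-11/2,16] -> hit [-8/3,11], descend [4, 29]
  N4 x:[-11/2,19/2] y:[1,11] z:[-11/2,15/2] -> hit [1,15/2], descend [3, 30]
    N3 x:[2,19/2] y:[1,11] z:[-7/2,15/2] -> hit [2,15/2], descend [24, 32]
      N24 x:[2,19/2] y:[22/3,11] z:[-7/2,9/2] -> miss, prune
      N32 x:[2,15/2] y:[1,13/3] z:[4,15/2] -> hit [4,13/3], descend [13, 21]
        N13 x:[2,3] y:[1,5/3] z:[11/2,15/2] -> miss, prune
        N21 x:[5,15/2] y:[4,13/3] z:[4,9/2] -> miss, prune
    N30 x:[-11/2,3] y:[7/3,32/3] z:[-11/2,4] -> hit [7/3,3], descend [2, 27]
      N2 x:[-5,-5/2] y:[7/3,8] z:[-11/2,1] -> miss, prune
      N27 x:[-11/2,3] y:[22/3,32/3] z:[-5,4] -> miss, prune
  N29 x:[-7/2,27/2] y:[-8/3,28/3] z:[11/2,16] -> hit [11/2,28/3], descend [5, 11]
    N5 x:[-7/2,27/2] y:[-8/3,10/3] z:[11/2,27/2] -> miss, prune
    N11 x:[-1/2,17/2] y:[10/3,28/3] z:[9,16] -> miss, prune

Summary -> nodes [0, 4, 3, 24, 32, 13, 21, 30, 2, 27, 29, 5, 11]; box-tests=13; leaf-entries=0; first=miss

== RESULT ==
[0, 4, 3, 24, 32, 13, 21, 30, 2, 27, 29, 5, 11]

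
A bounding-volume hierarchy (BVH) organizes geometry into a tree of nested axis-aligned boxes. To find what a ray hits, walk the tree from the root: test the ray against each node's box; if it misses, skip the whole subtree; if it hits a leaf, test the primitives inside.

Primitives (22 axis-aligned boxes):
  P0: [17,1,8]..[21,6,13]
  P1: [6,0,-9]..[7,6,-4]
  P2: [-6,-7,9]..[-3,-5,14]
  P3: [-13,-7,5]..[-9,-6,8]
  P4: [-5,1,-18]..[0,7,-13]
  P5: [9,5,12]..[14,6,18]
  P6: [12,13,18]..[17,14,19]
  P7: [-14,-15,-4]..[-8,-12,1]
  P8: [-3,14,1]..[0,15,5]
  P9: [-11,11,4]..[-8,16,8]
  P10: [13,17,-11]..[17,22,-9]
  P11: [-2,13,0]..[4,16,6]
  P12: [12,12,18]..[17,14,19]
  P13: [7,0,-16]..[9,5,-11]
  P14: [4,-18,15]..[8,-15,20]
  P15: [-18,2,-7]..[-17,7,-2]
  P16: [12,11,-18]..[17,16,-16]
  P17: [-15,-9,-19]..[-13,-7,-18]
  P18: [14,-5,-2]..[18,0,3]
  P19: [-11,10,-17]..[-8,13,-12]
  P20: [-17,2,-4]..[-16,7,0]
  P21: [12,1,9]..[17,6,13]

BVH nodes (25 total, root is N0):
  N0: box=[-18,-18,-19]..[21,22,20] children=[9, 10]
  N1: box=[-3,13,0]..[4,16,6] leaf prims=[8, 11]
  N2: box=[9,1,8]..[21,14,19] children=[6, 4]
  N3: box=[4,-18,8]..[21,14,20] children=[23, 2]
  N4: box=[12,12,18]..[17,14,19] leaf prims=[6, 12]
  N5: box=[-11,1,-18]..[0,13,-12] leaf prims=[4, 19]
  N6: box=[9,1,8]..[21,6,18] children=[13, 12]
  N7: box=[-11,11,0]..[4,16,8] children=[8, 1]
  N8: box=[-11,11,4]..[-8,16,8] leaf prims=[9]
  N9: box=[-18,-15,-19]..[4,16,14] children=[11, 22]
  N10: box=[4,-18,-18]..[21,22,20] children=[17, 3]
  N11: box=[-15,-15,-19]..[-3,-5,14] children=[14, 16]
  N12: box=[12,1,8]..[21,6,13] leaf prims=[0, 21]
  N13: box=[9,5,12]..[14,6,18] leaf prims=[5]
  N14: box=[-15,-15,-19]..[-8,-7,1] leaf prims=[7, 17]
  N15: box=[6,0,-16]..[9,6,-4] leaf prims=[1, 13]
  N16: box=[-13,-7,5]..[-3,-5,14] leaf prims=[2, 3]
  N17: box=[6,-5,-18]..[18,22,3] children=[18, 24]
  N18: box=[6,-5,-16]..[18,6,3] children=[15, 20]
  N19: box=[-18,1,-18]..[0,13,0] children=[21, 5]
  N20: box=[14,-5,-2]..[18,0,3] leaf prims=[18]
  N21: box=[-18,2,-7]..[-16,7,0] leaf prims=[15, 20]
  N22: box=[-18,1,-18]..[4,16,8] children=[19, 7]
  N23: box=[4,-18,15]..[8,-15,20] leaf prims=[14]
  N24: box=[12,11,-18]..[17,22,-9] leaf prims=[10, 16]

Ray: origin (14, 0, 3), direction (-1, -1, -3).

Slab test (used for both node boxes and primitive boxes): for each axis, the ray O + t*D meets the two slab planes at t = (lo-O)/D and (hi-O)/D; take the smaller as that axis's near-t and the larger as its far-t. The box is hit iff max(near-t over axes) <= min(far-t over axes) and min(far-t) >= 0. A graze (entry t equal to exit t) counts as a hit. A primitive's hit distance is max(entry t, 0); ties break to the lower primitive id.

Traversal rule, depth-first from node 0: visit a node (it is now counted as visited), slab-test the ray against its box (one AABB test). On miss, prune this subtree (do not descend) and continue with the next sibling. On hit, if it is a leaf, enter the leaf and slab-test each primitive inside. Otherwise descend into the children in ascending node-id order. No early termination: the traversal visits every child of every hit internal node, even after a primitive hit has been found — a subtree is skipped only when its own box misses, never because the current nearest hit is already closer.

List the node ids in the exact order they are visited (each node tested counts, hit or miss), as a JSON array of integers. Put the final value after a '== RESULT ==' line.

Traverse from the root:
N0 x:[-7,32] y:[-22,18] z:[-17/3,22/3] -> hit [-17/3,22/3], descend [9, 10]
  N9 x:[10,32] y:[-16,15] z:[-11/3,22/3] -> miss, prune
  N10 x:[-7,10] y:[-22,18] z:[-17/3,7] -> hit [-17/3,7], descend [3, 17]
    N3 x:[-7,10] y:[-14,18] z:[-17/3,-5/3] -> miss, prune
    N17 x:[-4,8] y:[-22,5] z:[0,7] -> hit [0,5], descend [18, 24]
      N18 x:[-4,8] y:[-6,5] z:[0,19/3] -> hit [0,5], descend [15, 20]
        N15 x:[5,8] y:[-6,0] z:[7/3,19/3] -> miss, prune
        N20 x:[-4,0] y:[0,5] z:[0,5/3] -> hit [0,0] leaf, test {P18@t=0}
      N24 x:[-3,2] y:[-22,-11] z:[4,7] -> miss, prune

order=[0, 9, 10, 3, 17, 18, 15, 20, 24]  |boxes|=9  |leaves|=1  hit=P18

== RESULT ==
[0, 9, 10, 3, 17, 18, 15, 20, 24]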